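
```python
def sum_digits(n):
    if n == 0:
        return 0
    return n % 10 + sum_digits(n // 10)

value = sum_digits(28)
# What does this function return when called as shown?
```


sum_digits(28)
= 8 + sum_digits(2)
= 8 + 2 + sum_digits(0)
= 8 + 2 + 0
= 10


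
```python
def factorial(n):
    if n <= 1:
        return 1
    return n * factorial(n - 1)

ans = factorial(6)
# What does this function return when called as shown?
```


factorial(6)
= 6 * factorial(5)
= 6 * 5 * factorial(4)
= 6 * 5 * 4 * factorial(3)
= 6 * 5 * 4 * 3 * factorial(2)
= 6 * 5 * 4 * 3 * 2 * factorial(1)
= 6 * 5 * 4 * 3 * 2 * 1
= 720


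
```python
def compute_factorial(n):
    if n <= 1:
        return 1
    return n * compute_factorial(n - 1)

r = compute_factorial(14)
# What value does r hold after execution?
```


compute_factorial(14)
= 14 * compute_factorial(13)
= 14 * 13 * compute_factorial(12)
= 14 * 13 * 12 * compute_factorial(11)
= 14 * 13 * 12 * 11 * compute_factorial(10)
= 14 * 13 * 12 * 11 * 10 * compute_factorial(9)
= 14 * 13 * 12 * 11 * 10 * 9 * compute_factorial(8)
= 14 * 13 * 12 * 11 * 10 * 9 * 8 * compute_factorial(7)
= 14 * 13 * 12 * 11 * 10 * 9 * 8 * 7 * compute_factorial(6)
= 14 * 13 * 12 * 11 * 10 * 9 * 8 * 7 * 6 * compute_factorial(5)
= 14 * 13 * 12 * 11 * 10 * 9 * 8 * 7 * 6 * 5 * compute_factorial(4)
= 14 * 13 * 12 * 11 * 10 * 9 * 8 * 7 * 6 * 5 * 4 * compute_factorial(3)
= 14 * 13 * 12 * 11 * 10 * 9 * 8 * 7 * 6 * 5 * 4 * 3 * compute_factorial(2)
= 14 * 13 * 12 * 11 * 10 * 9 * 8 * 7 * 6 * 5 * 4 * 3 * 2 * compute_factorial(1)
= 14 * 13 * 12 * 11 * 10 * 9 * 8 * 7 * 6 * 5 * 4 * 3 * 2 * 1
= 87178291200


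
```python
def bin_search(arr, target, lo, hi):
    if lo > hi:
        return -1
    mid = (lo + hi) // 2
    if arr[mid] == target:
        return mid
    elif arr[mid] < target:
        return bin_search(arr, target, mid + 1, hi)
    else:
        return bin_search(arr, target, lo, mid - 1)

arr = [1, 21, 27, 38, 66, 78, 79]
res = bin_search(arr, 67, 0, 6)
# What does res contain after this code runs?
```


bin_search(arr, 67, 0, 6)
lo=0, hi=6, mid=3, arr[mid]=38
38 < 67, search right half
lo=4, hi=6, mid=5, arr[mid]=78
78 > 67, search left half
lo=4, hi=4, mid=4, arr[mid]=66
66 < 67, search right half
lo > hi, target not found, return -1
= -1


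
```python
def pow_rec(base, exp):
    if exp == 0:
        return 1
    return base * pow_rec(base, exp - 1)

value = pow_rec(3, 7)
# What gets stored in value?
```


pow_rec(3, 7)
= 3 * pow_rec(3, 6)
= 3 * 3 * pow_rec(3, 5)
= 3 * 3 * 3 * pow_rec(3, 4)
= 3 * 3 * 3 * 3 * pow_rec(3, 3)
= 3 * 3 * 3 * 3 * 3 * pow_rec(3, 2)
= 3 * 3 * 3 * 3 * 3 * 3 * pow_rec(3, 1)
= 3 * 3 * 3 * 3 * 3 * 3 * 3 * pow_rec(3, 0)
= 3 * 3 * 3 * 3 * 3 * 3 * 3 * 1
= 2187


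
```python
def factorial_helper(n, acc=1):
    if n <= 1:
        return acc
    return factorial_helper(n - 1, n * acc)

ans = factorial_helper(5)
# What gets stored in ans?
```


factorial_helper(5, 1)
= factorial_helper(4, 5 * 1) = factorial_helper(4, 5)
= factorial_helper(3, 4 * 5) = factorial_helper(3, 20)
= factorial_helper(2, 3 * 20) = factorial_helper(2, 60)
= factorial_helper(1, 2 * 60) = factorial_helper(1, 120)
n <= 1, return acc = 120


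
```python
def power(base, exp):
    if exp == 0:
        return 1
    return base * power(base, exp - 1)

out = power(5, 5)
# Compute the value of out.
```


power(5, 5)
= 5 * power(5, 4)
= 5 * 5 * power(5, 3)
= 5 * 5 * 5 * power(5, 2)
= 5 * 5 * 5 * 5 * power(5, 1)
= 5 * 5 * 5 * 5 * 5 * power(5, 0)
= 5 * 5 * 5 * 5 * 5 * 1
= 3125


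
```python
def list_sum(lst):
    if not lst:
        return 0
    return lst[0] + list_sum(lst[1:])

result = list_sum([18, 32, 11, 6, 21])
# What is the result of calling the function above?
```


list_sum([18, 32, 11, 6, 21])
= 18 + list_sum([32, 11, 6, 21])
= 18 + 32 + list_sum([11, 6, 21])
= 18 + 32 + 11 + list_sum([6, 21])
= 18 + 32 + 11 + 6 + list_sum([21])
= 18 + 32 + 11 + 6 + 21 + list_sum([])
= 18 + 32 + 11 + 6 + 21 + 0
= 88


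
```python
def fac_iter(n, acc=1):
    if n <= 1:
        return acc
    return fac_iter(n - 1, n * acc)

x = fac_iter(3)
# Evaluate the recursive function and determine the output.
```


fac_iter(3, 1)
= fac_iter(2, 3 * 1) = fac_iter(2, 3)
= fac_iter(1, 2 * 3) = fac_iter(1, 6)
n <= 1, return acc = 6


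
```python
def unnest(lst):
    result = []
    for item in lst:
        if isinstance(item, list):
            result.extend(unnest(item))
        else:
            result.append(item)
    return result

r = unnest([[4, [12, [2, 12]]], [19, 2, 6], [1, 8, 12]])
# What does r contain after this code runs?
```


unnest([[4, [12, [2, 12]]], [19, 2, 6], [1, 8, 12]])
Processing each element:
  [4, [12, [2, 12]]] is a list -> unnest recursively -> [4, 12, 2, 12]
  [19, 2, 6] is a list -> unnest recursively -> [19, 2, 6]
  [1, 8, 12] is a list -> unnest recursively -> [1, 8, 12]
= [4, 12, 2, 12, 19, 2, 6, 1, 8, 12]


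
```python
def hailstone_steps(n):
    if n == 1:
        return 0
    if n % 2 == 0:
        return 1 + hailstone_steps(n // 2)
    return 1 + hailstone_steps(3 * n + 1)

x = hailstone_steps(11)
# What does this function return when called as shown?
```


hailstone_steps(11)
11 is odd -> 3*11+1 = 34 -> hailstone_steps(34)
34 is even -> hailstone_steps(17)
17 is odd -> 3*17+1 = 52 -> hailstone_steps(52)
52 is even -> hailstone_steps(26)
26 is even -> hailstone_steps(13)
13 is odd -> 3*13+1 = 40 -> hailstone_steps(40)
40 is even -> hailstone_steps(20)
20 is even -> hailstone_steps(10)
10 is even -> hailstone_steps(5)
5 is odd -> 3*5+1 = 16 -> hailstone_steps(16)
16 is even -> hailstone_steps(8)
8 is even -> hailstone_steps(4)
4 is even -> hailstone_steps(2)
2 is even -> hailstone_steps(1)
Reached 1 after 14 steps
= 14


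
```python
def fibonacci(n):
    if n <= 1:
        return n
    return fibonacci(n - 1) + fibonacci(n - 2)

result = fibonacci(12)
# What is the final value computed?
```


fibonacci(12)
= fibonacci(11) + fibonacci(10)
= (fibonacci(10) + fibonacci(9)) + fibonacci(10)
Computing bottom-up: fibonacci(0)=0, fibonacci(1)=1, fibonacci(2)=1, fibonacci(3)=2, fibonacci(4)=3, fibonacci(5)=5, fibonacci(6)=8, fibonacci(7)=13, fibonacci(8)=21, fibonacci(9)=34, fibonacci(10)=55, fibonacci(11)=89, fibonacci(12)=144
= 144


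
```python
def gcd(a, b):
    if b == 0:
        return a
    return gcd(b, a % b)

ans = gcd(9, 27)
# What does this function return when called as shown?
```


gcd(9, 27)
= gcd(27, 9 % 27) = gcd(27, 9)
= gcd(9, 27 % 9) = gcd(9, 0)
b == 0, return a = 9


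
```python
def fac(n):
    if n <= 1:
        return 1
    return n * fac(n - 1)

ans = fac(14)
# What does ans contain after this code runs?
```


fac(14)
= 14 * fac(13)
= 14 * 13 * fac(12)
= 14 * 13 * 12 * fac(11)
= 14 * 13 * 12 * 11 * fac(10)
= 14 * 13 * 12 * 11 * 10 * fac(9)
= 14 * 13 * 12 * 11 * 10 * 9 * fac(8)
= 14 * 13 * 12 * 11 * 10 * 9 * 8 * fac(7)
= 14 * 13 * 12 * 11 * 10 * 9 * 8 * 7 * fac(6)
= 14 * 13 * 12 * 11 * 10 * 9 * 8 * 7 * 6 * fac(5)
= 14 * 13 * 12 * 11 * 10 * 9 * 8 * 7 * 6 * 5 * fac(4)
= 14 * 13 * 12 * 11 * 10 * 9 * 8 * 7 * 6 * 5 * 4 * fac(3)
= 14 * 13 * 12 * 11 * 10 * 9 * 8 * 7 * 6 * 5 * 4 * 3 * fac(2)
= 14 * 13 * 12 * 11 * 10 * 9 * 8 * 7 * 6 * 5 * 4 * 3 * 2 * fac(1)
= 14 * 13 * 12 * 11 * 10 * 9 * 8 * 7 * 6 * 5 * 4 * 3 * 2 * 1
= 87178291200


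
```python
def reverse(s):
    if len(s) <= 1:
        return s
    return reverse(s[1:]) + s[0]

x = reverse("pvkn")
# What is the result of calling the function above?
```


reverse("pvkn")
= reverse("vkn") + "p"
= reverse("kn") + "v" + "p"
= reverse("n") + "k" + "v" + "p"
= "n" + "k" + "v" + "p"
= "nkvp"


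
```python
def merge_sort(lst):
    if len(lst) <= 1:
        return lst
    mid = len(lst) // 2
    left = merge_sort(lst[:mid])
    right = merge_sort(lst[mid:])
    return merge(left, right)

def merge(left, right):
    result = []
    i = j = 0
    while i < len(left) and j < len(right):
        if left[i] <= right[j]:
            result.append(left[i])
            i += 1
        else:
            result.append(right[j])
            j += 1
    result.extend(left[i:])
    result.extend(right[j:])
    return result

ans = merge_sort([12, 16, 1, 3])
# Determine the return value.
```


merge_sort([12, 16, 1, 3])
Split into [12, 16] and [1, 3]
Left sorted: [12, 16]
Right sorted: [1, 3]
Merge [12, 16] and [1, 3]
= [1, 3, 12, 16]


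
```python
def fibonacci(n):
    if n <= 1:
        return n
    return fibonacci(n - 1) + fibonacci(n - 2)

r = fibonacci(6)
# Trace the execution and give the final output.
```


fibonacci(6)
= fibonacci(5) + fibonacci(4)
= (fibonacci(4) + fibonacci(3)) + fibonacci(4)
Computing bottom-up: fibonacci(0)=0, fibonacci(1)=1, fibonacci(2)=1, fibonacci(3)=2, fibonacci(4)=3, fibonacci(5)=5, fibonacci(6)=8
= 8


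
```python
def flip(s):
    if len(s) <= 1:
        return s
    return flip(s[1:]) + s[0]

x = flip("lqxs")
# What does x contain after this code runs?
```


flip("lqxs")
= flip("qxs") + "l"
= flip("xs") + "q" + "l"
= flip("s") + "x" + "q" + "l"
= "s" + "x" + "q" + "l"
= "sxql"


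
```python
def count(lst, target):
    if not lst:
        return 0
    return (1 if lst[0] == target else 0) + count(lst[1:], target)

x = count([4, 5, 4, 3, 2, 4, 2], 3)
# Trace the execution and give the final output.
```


count([4, 5, 4, 3, 2, 4, 2], 3)
lst[0]=4 != 3: 0 + count([5, 4, 3, 2, 4, 2], 3)
lst[0]=5 != 3: 0 + count([4, 3, 2, 4, 2], 3)
lst[0]=4 != 3: 0 + count([3, 2, 4, 2], 3)
lst[0]=3 == 3: 1 + count([2, 4, 2], 3)
lst[0]=2 != 3: 0 + count([4, 2], 3)
lst[0]=4 != 3: 0 + count([2], 3)
lst[0]=2 != 3: 0 + count([], 3)
= 1


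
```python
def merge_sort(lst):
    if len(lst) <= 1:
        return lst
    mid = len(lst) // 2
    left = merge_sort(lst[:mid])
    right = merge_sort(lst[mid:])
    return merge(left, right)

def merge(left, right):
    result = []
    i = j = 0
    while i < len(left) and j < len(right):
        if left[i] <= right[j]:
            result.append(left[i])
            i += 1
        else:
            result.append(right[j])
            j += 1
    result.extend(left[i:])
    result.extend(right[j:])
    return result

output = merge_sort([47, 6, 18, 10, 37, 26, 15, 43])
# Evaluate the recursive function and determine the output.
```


merge_sort([47, 6, 18, 10, 37, 26, 15, 43])
Split into [47, 6, 18, 10] and [37, 26, 15, 43]
Left sorted: [6, 10, 18, 47]
Right sorted: [15, 26, 37, 43]
Merge [6, 10, 18, 47] and [15, 26, 37, 43]
= [6, 10, 15, 18, 26, 37, 43, 47]


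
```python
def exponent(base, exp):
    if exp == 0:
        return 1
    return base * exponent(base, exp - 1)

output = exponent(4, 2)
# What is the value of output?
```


exponent(4, 2)
= 4 * exponent(4, 1)
= 4 * 4 * exponent(4, 0)
= 4 * 4 * 1
= 16


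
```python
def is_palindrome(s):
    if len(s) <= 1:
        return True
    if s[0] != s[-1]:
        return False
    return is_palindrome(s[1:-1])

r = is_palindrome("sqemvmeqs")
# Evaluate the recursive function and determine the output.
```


is_palindrome("sqemvmeqs")
"sqemvmeqs": s[0]='s' == s[-1]='s' -> is_palindrome("qemvmeq")
"qemvmeq": s[0]='q' == s[-1]='q' -> is_palindrome("emvme")
"emvme": s[0]='e' == s[-1]='e' -> is_palindrome("mvm")
"mvm": s[0]='m' == s[-1]='m' -> is_palindrome("v")
"v": len <= 1 -> True
= True


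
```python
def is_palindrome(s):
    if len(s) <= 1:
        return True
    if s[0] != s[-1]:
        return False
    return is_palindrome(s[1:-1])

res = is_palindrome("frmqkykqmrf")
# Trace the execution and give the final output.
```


is_palindrome("frmqkykqmrf")
"frmqkykqmrf": s[0]='f' == s[-1]='f' -> is_palindrome("rmqkykqmr")
"rmqkykqmr": s[0]='r' == s[-1]='r' -> is_palindrome("mqkykqm")
"mqkykqm": s[0]='m' == s[-1]='m' -> is_palindrome("qkykq")
"qkykq": s[0]='q' == s[-1]='q' -> is_palindrome("kyk")
"kyk": s[0]='k' == s[-1]='k' -> is_palindrome("y")
"y": len <= 1 -> True
= True


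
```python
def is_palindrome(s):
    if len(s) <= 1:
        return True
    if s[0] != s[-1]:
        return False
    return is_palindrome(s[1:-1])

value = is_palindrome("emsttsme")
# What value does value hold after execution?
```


is_palindrome("emsttsme")
"emsttsme": s[0]='e' == s[-1]='e' -> is_palindrome("msttsm")
"msttsm": s[0]='m' == s[-1]='m' -> is_palindrome("stts")
"stts": s[0]='s' == s[-1]='s' -> is_palindrome("tt")
"tt": s[0]='t' == s[-1]='t' -> is_palindrome("")
"": len <= 1 -> True
= True


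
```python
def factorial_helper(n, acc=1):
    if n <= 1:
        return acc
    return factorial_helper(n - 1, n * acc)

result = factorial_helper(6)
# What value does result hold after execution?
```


factorial_helper(6, 1)
= factorial_helper(5, 6 * 1) = factorial_helper(5, 6)
= factorial_helper(4, 5 * 6) = factorial_helper(4, 30)
= factorial_helper(3, 4 * 30) = factorial_helper(3, 120)
= factorial_helper(2, 3 * 120) = factorial_helper(2, 360)
= factorial_helper(1, 2 * 360) = factorial_helper(1, 720)
n <= 1, return acc = 720


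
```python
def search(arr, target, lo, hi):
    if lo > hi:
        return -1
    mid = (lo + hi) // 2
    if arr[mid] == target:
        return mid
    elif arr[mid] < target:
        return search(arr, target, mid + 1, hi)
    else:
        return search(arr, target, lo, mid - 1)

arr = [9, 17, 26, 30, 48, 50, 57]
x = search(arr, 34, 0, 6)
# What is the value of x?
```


search(arr, 34, 0, 6)
lo=0, hi=6, mid=3, arr[mid]=30
30 < 34, search right half
lo=4, hi=6, mid=5, arr[mid]=50
50 > 34, search left half
lo=4, hi=4, mid=4, arr[mid]=48
48 > 34, search left half
lo > hi, target not found, return -1
= -1


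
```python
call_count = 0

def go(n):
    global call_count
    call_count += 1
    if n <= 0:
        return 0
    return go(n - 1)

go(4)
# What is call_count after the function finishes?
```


go(4) calls go(3) calls ... calls go(0)
Total calls: 4 + 1 (for base case) = 5


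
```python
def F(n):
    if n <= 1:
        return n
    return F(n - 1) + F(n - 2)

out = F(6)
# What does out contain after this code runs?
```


F(6)
= F(5) + F(4)
= (F(4) + F(3)) + F(4)
Computing bottom-up: F(0)=0, F(1)=1, F(2)=1, F(3)=2, F(4)=3, F(5)=5, F(6)=8
= 8


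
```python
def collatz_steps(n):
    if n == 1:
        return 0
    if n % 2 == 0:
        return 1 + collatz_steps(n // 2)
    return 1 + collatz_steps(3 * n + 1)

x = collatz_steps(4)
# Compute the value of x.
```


collatz_steps(4)
4 is even -> collatz_steps(2)
2 is even -> collatz_steps(1)
Reached 1 after 2 steps
= 2


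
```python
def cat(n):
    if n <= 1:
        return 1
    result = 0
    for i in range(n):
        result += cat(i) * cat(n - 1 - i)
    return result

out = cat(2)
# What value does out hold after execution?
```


cat(2)
= sum of cat(i) * cat(2-1-i) for i in 0..1
  cat(0)*cat(1) = 1*1 = 1
  cat(1)*cat(0) = 1*1 = 1
= 1 + 1
= 2


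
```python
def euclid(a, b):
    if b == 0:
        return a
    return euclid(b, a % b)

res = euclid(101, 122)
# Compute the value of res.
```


euclid(101, 122)
= euclid(122, 101 % 122) = euclid(122, 101)
= euclid(101, 122 % 101) = euclid(101, 21)
= euclid(21, 101 % 21) = euclid(21, 17)
= euclid(17, 21 % 17) = euclid(17, 4)
= euclid(4, 17 % 4) = euclid(4, 1)
= euclid(1, 4 % 1) = euclid(1, 0)
b == 0, return a = 1


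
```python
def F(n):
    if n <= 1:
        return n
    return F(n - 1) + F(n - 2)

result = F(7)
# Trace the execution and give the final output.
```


F(7)
= F(6) + F(5)
= (F(5) + F(4)) + F(5)
Computing bottom-up: F(0)=0, F(1)=1, F(2)=1, F(3)=2, F(4)=3, F(5)=5, F(6)=8, F(7)=13
= 13


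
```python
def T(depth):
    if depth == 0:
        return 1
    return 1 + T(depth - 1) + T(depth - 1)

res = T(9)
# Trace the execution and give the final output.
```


T(9)
= 1 + T(8) + T(8)
= 1 + 2 * T(8)
T(k) = 2^(k+1) - 1
T(0) = 1
T(1) = 3
T(2) = 7
T(3) = 15
T(4) = 31
T(9) = 2^10 - 1 = 1023


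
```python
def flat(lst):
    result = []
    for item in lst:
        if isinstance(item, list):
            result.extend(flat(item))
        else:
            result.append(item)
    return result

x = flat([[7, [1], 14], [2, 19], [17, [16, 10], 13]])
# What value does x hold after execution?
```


flat([[7, [1], 14], [2, 19], [17, [16, 10], 13]])
Processing each element:
  [7, [1], 14] is a list -> flat recursively -> [7, 1, 14]
  [2, 19] is a list -> flat recursively -> [2, 19]
  [17, [16, 10], 13] is a list -> flat recursively -> [17, 16, 10, 13]
= [7, 1, 14, 2, 19, 17, 16, 10, 13]


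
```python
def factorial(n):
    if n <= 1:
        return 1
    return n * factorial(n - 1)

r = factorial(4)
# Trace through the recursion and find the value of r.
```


factorial(4)
= 4 * factorial(3)
= 4 * 3 * factorial(2)
= 4 * 3 * 2 * factorial(1)
= 4 * 3 * 2 * 1
= 24


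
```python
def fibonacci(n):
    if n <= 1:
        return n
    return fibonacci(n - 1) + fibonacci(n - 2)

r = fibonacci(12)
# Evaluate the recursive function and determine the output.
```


fibonacci(12)
= fibonacci(11) + fibonacci(10)
= (fibonacci(10) + fibonacci(9)) + fibonacci(10)
Computing bottom-up: fibonacci(0)=0, fibonacci(1)=1, fibonacci(2)=1, fibonacci(3)=2, fibonacci(4)=3, fibonacci(5)=5, fibonacci(6)=8, fibonacci(7)=13, fibonacci(8)=21, fibonacci(9)=34, fibonacci(10)=55, fibonacci(11)=89, fibonacci(12)=144
= 144


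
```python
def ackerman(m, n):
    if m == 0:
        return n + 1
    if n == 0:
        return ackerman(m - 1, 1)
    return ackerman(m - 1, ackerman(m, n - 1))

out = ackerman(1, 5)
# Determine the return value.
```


ackerman(1, 5)
= ackerman(0, ackerman(1, 4))
First compute ackerman(1, 4) = 6
= ackerman(0, 6)
= 7


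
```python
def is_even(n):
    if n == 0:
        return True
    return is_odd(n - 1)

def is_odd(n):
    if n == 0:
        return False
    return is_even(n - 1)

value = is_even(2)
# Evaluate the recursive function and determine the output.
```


is_even(2)
= is_odd(1)
= is_even(0)
n == 0: return True
= True


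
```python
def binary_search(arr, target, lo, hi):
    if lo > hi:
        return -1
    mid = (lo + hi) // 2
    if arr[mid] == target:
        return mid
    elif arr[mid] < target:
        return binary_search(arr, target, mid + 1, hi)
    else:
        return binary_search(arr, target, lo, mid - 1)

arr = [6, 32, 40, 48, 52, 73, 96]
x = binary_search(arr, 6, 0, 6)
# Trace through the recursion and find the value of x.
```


binary_search(arr, 6, 0, 6)
lo=0, hi=6, mid=3, arr[mid]=48
48 > 6, search left half
lo=0, hi=2, mid=1, arr[mid]=32
32 > 6, search left half
lo=0, hi=0, mid=0, arr[mid]=6
arr[0] == 6, found at index 0
= 0


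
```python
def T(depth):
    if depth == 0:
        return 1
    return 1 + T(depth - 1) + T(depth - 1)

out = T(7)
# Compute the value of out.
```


T(7)
= 1 + T(6) + T(6)
= 1 + 2 * T(6)
T(k) = 2^(k+1) - 1
T(0) = 1
T(1) = 3
T(2) = 7
T(3) = 15
T(4) = 31
T(7) = 2^8 - 1 = 255


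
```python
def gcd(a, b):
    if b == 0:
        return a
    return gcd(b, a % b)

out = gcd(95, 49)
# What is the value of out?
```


gcd(95, 49)
= gcd(49, 95 % 49) = gcd(49, 46)
= gcd(46, 49 % 46) = gcd(46, 3)
= gcd(3, 46 % 3) = gcd(3, 1)
= gcd(1, 3 % 1) = gcd(1, 0)
b == 0, return a = 1


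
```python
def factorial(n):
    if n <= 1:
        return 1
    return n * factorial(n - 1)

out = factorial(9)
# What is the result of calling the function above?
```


factorial(9)
= 9 * factorial(8)
= 9 * 8 * factorial(7)
= 9 * 8 * 7 * factorial(6)
= 9 * 8 * 7 * 6 * factorial(5)
= 9 * 8 * 7 * 6 * 5 * factorial(4)
= 9 * 8 * 7 * 6 * 5 * 4 * factorial(3)
= 9 * 8 * 7 * 6 * 5 * 4 * 3 * factorial(2)
= 9 * 8 * 7 * 6 * 5 * 4 * 3 * 2 * factorial(1)
= 9 * 8 * 7 * 6 * 5 * 4 * 3 * 2 * 1
= 362880


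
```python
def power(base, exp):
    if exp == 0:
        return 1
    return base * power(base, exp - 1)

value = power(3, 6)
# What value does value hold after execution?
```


power(3, 6)
= 3 * power(3, 5)
= 3 * 3 * power(3, 4)
= 3 * 3 * 3 * power(3, 3)
= 3 * 3 * 3 * 3 * power(3, 2)
= 3 * 3 * 3 * 3 * 3 * power(3, 1)
= 3 * 3 * 3 * 3 * 3 * 3 * power(3, 0)
= 3 * 3 * 3 * 3 * 3 * 3 * 1
= 729


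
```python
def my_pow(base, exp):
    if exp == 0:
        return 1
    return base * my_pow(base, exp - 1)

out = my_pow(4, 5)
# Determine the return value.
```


my_pow(4, 5)
= 4 * my_pow(4, 4)
= 4 * 4 * my_pow(4, 3)
= 4 * 4 * 4 * my_pow(4, 2)
= 4 * 4 * 4 * 4 * my_pow(4, 1)
= 4 * 4 * 4 * 4 * 4 * my_pow(4, 0)
= 4 * 4 * 4 * 4 * 4 * 1
= 1024


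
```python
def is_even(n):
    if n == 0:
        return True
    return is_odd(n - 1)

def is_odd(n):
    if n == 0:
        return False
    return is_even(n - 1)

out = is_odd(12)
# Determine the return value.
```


is_odd(12)
= is_even(11)
= is_odd(10)
= is_even(9)
= is_odd(8)
= is_even(7)
= is_odd(6)
= is_even(5)
= is_odd(4)
= is_even(3)
= is_odd(2)
= is_even(1)
= is_odd(0)
n == 0: return False
= False


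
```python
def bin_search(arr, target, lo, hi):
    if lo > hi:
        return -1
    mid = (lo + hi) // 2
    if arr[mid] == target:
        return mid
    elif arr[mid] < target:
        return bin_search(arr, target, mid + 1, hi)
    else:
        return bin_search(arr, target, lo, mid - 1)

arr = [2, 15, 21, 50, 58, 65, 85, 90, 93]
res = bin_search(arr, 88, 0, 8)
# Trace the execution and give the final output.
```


bin_search(arr, 88, 0, 8)
lo=0, hi=8, mid=4, arr[mid]=58
58 < 88, search right half
lo=5, hi=8, mid=6, arr[mid]=85
85 < 88, search right half
lo=7, hi=8, mid=7, arr[mid]=90
90 > 88, search left half
lo > hi, target not found, return -1
= -1


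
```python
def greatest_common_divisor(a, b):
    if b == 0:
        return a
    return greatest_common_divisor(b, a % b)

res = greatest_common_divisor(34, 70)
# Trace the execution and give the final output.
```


greatest_common_divisor(34, 70)
= greatest_common_divisor(70, 34 % 70) = greatest_common_divisor(70, 34)
= greatest_common_divisor(34, 70 % 34) = greatest_common_divisor(34, 2)
= greatest_common_divisor(2, 34 % 2) = greatest_common_divisor(2, 0)
b == 0, return a = 2


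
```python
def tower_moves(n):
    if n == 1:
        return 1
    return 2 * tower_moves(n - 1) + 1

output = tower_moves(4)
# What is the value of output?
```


tower_moves(4)
= 2 * tower_moves(3) + 1
= 2 * (2 * tower_moves(2) + 1) + 1
= 2 * (2 * (2 * tower_moves(1) + 1) + 1) + 1
Now compute bottom-up:
tower_moves(1) = 1
tower_moves(2) = 2 * 1 + 1 = 3
tower_moves(3) = 2 * 3 + 1 = 7
tower_moves(4) = 2 * 7 + 1 = 15
= 15


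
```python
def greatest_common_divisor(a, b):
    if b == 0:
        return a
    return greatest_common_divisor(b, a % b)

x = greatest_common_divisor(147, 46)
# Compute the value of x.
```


greatest_common_divisor(147, 46)
= greatest_common_divisor(46, 147 % 46) = greatest_common_divisor(46, 9)
= greatest_common_divisor(9, 46 % 9) = greatest_common_divisor(9, 1)
= greatest_common_divisor(1, 9 % 1) = greatest_common_divisor(1, 0)
b == 0, return a = 1


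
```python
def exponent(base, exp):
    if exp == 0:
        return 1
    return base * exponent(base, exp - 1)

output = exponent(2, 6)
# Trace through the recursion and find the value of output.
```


exponent(2, 6)
= 2 * exponent(2, 5)
= 2 * 2 * exponent(2, 4)
= 2 * 2 * 2 * exponent(2, 3)
= 2 * 2 * 2 * 2 * exponent(2, 2)
= 2 * 2 * 2 * 2 * 2 * exponent(2, 1)
= 2 * 2 * 2 * 2 * 2 * 2 * exponent(2, 0)
= 2 * 2 * 2 * 2 * 2 * 2 * 1
= 64


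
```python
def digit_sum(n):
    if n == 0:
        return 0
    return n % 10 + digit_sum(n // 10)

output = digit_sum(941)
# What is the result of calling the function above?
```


digit_sum(941)
= 1 + digit_sum(94)
= 1 + 4 + digit_sum(9)
= 1 + 4 + 9 + digit_sum(0)
= 1 + 4 + 9 + 0
= 14


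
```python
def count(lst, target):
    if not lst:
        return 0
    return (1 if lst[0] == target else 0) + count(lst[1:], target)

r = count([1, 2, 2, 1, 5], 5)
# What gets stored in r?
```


count([1, 2, 2, 1, 5], 5)
lst[0]=1 != 5: 0 + count([2, 2, 1, 5], 5)
lst[0]=2 != 5: 0 + count([2, 1, 5], 5)
lst[0]=2 != 5: 0 + count([1, 5], 5)
lst[0]=1 != 5: 0 + count([5], 5)
lst[0]=5 == 5: 1 + count([], 5)
= 1


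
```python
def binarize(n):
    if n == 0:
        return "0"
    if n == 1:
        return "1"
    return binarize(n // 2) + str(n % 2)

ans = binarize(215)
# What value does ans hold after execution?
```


binarize(215)
= binarize(107) + "1"
= binarize(53) + "1" + "1"
= binarize(26) + "1" + "1" + "1"
= binarize(13) + "0" + "1" + "1" + "1"
= binarize(6) + "1" + "0" + "1" + "1" + "1"
= binarize(3) + "0" + "1" + "0" + "1" + "1" + "1"
= binarize(1) + "1" + "0" + "1" + "0" + "1" + "1" + "1"
= "1" + "1" + "0" + "1" + "0" + "1" + "1" + "1"
= "11010111"


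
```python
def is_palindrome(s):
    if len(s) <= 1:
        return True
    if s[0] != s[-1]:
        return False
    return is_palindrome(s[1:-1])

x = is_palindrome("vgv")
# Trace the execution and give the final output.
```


is_palindrome("vgv")
"vgv": s[0]='v' == s[-1]='v' -> is_palindrome("g")
"g": len <= 1 -> True
= True


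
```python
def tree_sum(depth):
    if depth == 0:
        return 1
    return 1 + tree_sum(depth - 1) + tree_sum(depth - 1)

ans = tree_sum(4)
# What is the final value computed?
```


tree_sum(4)
= 1 + tree_sum(3) + tree_sum(3)
= 1 + 2 * tree_sum(3)
tree_sum(k) = 2^(k+1) - 1
tree_sum(0) = 1
tree_sum(1) = 3
tree_sum(2) = 7
tree_sum(3) = 15
tree_sum(4) = 31
tree_sum(4) = 2^5 - 1 = 31


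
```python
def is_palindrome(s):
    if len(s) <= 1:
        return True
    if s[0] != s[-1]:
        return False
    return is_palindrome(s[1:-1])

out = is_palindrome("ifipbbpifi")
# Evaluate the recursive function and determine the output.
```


is_palindrome("ifipbbpifi")
"ifipbbpifi": s[0]='i' == s[-1]='i' -> is_palindrome("fipbbpif")
"fipbbpif": s[0]='f' == s[-1]='f' -> is_palindrome("ipbbpi")
"ipbbpi": s[0]='i' == s[-1]='i' -> is_palindrome("pbbp")
"pbbp": s[0]='p' == s[-1]='p' -> is_palindrome("bb")
"bb": s[0]='b' == s[-1]='b' -> is_palindrome("")
"": len <= 1 -> True
= True


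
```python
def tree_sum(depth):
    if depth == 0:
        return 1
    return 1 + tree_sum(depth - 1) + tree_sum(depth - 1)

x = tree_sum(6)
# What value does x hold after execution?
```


tree_sum(6)
= 1 + tree_sum(5) + tree_sum(5)
= 1 + 2 * tree_sum(5)
tree_sum(k) = 2^(k+1) - 1
tree_sum(0) = 1
tree_sum(1) = 3
tree_sum(2) = 7
tree_sum(3) = 15
tree_sum(4) = 31
tree_sum(6) = 2^7 - 1 = 127


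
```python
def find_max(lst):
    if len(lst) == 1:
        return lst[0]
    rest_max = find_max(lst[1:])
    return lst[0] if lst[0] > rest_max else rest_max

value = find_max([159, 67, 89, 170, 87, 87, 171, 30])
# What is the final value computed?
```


find_max([159, 67, 89, 170, 87, 87, 171, 30])
= compare 159 with find_max([67, 89, 170, 87, 87, 171, 30])
= compare 67 with find_max([89, 170, 87, 87, 171, 30])
= compare 89 with find_max([170, 87, 87, 171, 30])
= compare 170 with find_max([87, 87, 171, 30])
= compare 87 with find_max([87, 171, 30])
= compare 87 with find_max([171, 30])
= compare 171 with find_max([30])
Base: find_max([30]) = 30
compare 171 with 30: max = 171
compare 87 with 171: max = 171
compare 87 with 171: max = 171
compare 170 with 171: max = 171
compare 89 with 171: max = 171
compare 67 with 171: max = 171
compare 159 with 171: max = 171
= 171


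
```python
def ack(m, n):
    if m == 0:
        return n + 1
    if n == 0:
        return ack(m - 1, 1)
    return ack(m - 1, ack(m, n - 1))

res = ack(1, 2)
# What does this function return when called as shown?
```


ack(1, 2)
= ack(0, ack(1, 1))
First compute ack(1, 1) = 3
= ack(0, 3)
= 4


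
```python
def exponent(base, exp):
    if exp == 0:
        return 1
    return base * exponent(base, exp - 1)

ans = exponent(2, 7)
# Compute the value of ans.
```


exponent(2, 7)
= 2 * exponent(2, 6)
= 2 * 2 * exponent(2, 5)
= 2 * 2 * 2 * exponent(2, 4)
= 2 * 2 * 2 * 2 * exponent(2, 3)
= 2 * 2 * 2 * 2 * 2 * exponent(2, 2)
= 2 * 2 * 2 * 2 * 2 * 2 * exponent(2, 1)
= 2 * 2 * 2 * 2 * 2 * 2 * 2 * exponent(2, 0)
= 2 * 2 * 2 * 2 * 2 * 2 * 2 * 1
= 128


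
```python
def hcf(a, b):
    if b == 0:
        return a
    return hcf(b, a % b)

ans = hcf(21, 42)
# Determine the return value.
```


hcf(21, 42)
= hcf(42, 21 % 42) = hcf(42, 21)
= hcf(21, 42 % 21) = hcf(21, 0)
b == 0, return a = 21


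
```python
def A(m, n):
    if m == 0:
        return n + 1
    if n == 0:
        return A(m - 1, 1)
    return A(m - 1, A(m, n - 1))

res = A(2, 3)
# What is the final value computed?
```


A(2, 3)
= A(1, A(2, 2))
First compute A(2, 2) = 7
= A(1, 7)
= 9


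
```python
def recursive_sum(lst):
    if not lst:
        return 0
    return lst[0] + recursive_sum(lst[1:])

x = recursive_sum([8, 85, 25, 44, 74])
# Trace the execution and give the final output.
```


recursive_sum([8, 85, 25, 44, 74])
= 8 + recursive_sum([85, 25, 44, 74])
= 8 + 85 + recursive_sum([25, 44, 74])
= 8 + 85 + 25 + recursive_sum([44, 74])
= 8 + 85 + 25 + 44 + recursive_sum([74])
= 8 + 85 + 25 + 44 + 74 + recursive_sum([])
= 8 + 85 + 25 + 44 + 74 + 0
= 236


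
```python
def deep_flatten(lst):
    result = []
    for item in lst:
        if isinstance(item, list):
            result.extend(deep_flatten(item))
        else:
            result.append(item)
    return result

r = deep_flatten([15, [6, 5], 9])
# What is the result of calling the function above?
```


deep_flatten([15, [6, 5], 9])
Processing each element:
  15 is not a list -> append 15
  [6, 5] is a list -> deep_flatten recursively -> [6, 5]
  9 is not a list -> append 9
= [15, 6, 5, 9]


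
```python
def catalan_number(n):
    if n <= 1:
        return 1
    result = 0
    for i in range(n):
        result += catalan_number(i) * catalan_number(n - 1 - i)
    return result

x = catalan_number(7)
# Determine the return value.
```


catalan_number(7)
= sum of catalan_number(i) * catalan_number(7-1-i) for i in 0..6
First compute sub-values bottom-up:
  catalan_number(0) = 1, catalan_number(1) = 1
  catalan_number(2) = 1*1 + 1*1 = 2
  catalan_number(3) = 1*2 + 1*1 + 2*1 = 5
  catalan_number(4) = 1*5 + 1*2 + 2*1 + 5*1 = 14
  catalan_number(5) = 1*14 + 1*5 + 2*2 + 5*1 + 14*1 = 42
  catalan_number(6) = 1*42 + 1*14 + 2*5 + 5*2 + 14*1 + 42*1 = 132
Now catalan_number(7):
  catalan_number(0)*catalan_number(6) = 1*132 = 132
  catalan_number(1)*catalan_number(5) = 1*42 = 42
  catalan_number(2)*catalan_number(4) = 2*14 = 28
  catalan_number(3)*catalan_number(3) = 5*5 = 25
  catalan_number(4)*catalan_number(2) = 14*2 = 28
  catalan_number(5)*catalan_number(1) = 42*1 = 42
  catalan_number(6)*catalan_number(0) = 132*1 = 132
= 132 + 42 + 28 + 25 + 28 + 42 + 132
= 429


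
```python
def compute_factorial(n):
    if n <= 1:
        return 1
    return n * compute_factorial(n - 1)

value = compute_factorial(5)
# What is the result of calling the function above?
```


compute_factorial(5)
= 5 * compute_factorial(4)
= 5 * 4 * compute_factorial(3)
= 5 * 4 * 3 * compute_factorial(2)
= 5 * 4 * 3 * 2 * compute_factorial(1)
= 5 * 4 * 3 * 2 * 1
= 120


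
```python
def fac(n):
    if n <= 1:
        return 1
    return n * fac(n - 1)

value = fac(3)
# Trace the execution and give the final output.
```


fac(3)
= 3 * fac(2)
= 3 * 2 * fac(1)
= 3 * 2 * 1
= 6


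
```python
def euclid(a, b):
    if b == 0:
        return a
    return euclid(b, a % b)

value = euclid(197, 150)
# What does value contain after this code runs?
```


euclid(197, 150)
= euclid(150, 197 % 150) = euclid(150, 47)
= euclid(47, 150 % 47) = euclid(47, 9)
= euclid(9, 47 % 9) = euclid(9, 2)
= euclid(2, 9 % 2) = euclid(2, 1)
= euclid(1, 2 % 1) = euclid(1, 0)
b == 0, return a = 1


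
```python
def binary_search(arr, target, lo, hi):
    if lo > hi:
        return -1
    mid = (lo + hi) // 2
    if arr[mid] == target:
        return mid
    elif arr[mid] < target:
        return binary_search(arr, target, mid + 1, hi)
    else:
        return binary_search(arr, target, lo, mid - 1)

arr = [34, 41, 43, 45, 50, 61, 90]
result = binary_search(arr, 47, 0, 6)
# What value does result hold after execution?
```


binary_search(arr, 47, 0, 6)
lo=0, hi=6, mid=3, arr[mid]=45
45 < 47, search right half
lo=4, hi=6, mid=5, arr[mid]=61
61 > 47, search left half
lo=4, hi=4, mid=4, arr[mid]=50
50 > 47, search left half
lo > hi, target not found, return -1
= -1


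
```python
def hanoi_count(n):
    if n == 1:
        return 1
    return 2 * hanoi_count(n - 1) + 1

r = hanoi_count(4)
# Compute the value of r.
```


hanoi_count(4)
= 2 * hanoi_count(3) + 1
= 2 * (2 * hanoi_count(2) + 1) + 1
= 2 * (2 * (2 * hanoi_count(1) + 1) + 1) + 1
Now compute bottom-up:
hanoi_count(1) = 1
hanoi_count(2) = 2 * 1 + 1 = 3
hanoi_count(3) = 2 * 3 + 1 = 7
hanoi_count(4) = 2 * 7 + 1 = 15
= 15


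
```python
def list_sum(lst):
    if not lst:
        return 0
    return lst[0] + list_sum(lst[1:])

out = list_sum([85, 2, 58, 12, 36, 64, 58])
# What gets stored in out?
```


list_sum([85, 2, 58, 12, 36, 64, 58])
= 85 + list_sum([2, 58, 12, 36, 64, 58])
= 85 + 2 + list_sum([58, 12, 36, 64, 58])
= 85 + 2 + 58 + list_sum([12, 36, 64, 58])
= 85 + 2 + 58 + 12 + list_sum([36, 64, 58])
= 85 + 2 + 58 + 12 + 36 + list_sum([64, 58])
= 85 + 2 + 58 + 12 + 36 + 64 + list_sum([58])
= 85 + 2 + 58 + 12 + 36 + 64 + 58 + list_sum([])
= 85 + 2 + 58 + 12 + 36 + 64 + 58 + 0
= 315


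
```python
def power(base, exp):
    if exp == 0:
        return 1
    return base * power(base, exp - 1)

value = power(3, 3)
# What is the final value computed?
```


power(3, 3)
= 3 * power(3, 2)
= 3 * 3 * power(3, 1)
= 3 * 3 * 3 * power(3, 0)
= 3 * 3 * 3 * 1
= 27


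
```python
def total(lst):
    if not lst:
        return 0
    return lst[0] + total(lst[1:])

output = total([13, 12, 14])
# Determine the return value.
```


total([13, 12, 14])
= 13 + total([12, 14])
= 13 + 12 + total([14])
= 13 + 12 + 14 + total([])
= 13 + 12 + 14 + 0
= 39


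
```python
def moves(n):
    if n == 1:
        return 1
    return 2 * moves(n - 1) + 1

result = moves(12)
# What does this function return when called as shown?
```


moves(12)
= 2 * moves(11) + 1
= 2 * (2 * moves(10) + 1) + 1
= 2 * (2 * (2 * moves(9) + 1) + 1) + 1
= 2 * (2 * (2 * (2 * moves(8) + 1) + 1) + 1) + 1
= 2 * (2 * (2 * (2 * (2 * moves(7) + 1) + 1) + 1) + 1) + 1
= 2 * (2 * (2 * (2 * (2 * (2 * moves(6) + 1) + 1) + 1) + 1) + 1) + 1
= 2 * (2 * (2 * (2 * (2 * (2 * (2 * moves(5) + 1) + 1) + 1) + 1) + 1) + 1) + 1
= 2 * (2 * (2 * (2 * (2 * (2 * (2 * (2 * moves(4) + 1) + 1) + 1) + 1) + 1) + 1) + 1) + 1
= 2 * (2 * (2 * (2 * (2 * (2 * (2 * (2 * (2 * moves(3) + 1) + 1) + 1) + 1) + 1) + 1) + 1) + 1) + 1
= 2 * (2 * (2 * (2 * (2 * (2 * (2 * (2 * (2 * (2 * moves(2) + 1) + 1) + 1) + 1) + 1) + 1) + 1) + 1) + 1) + 1
= 2 * (2 * (2 * (2 * (2 * (2 * (2 * (2 * (2 * (2 * (2 * moves(1) + 1) + 1) + 1) + 1) + 1) + 1) + 1) + 1) + 1) + 1) + 1
Now compute bottom-up:
moves(1) = 1
moves(2) = 2 * 1 + 1 = 3
moves(3) = 2 * 3 + 1 = 7
moves(4) = 2 * 7 + 1 = 15
moves(5) = 2 * 15 + 1 = 31
moves(6) = 2 * 31 + 1 = 63
moves(7) = 2 * 63 + 1 = 127
moves(8) = 2 * 127 + 1 = 255
moves(9) = 2 * 255 + 1 = 511
moves(10) = 2 * 511 + 1 = 1023
moves(11) = 2 * 1023 + 1 = 2047
moves(12) = 2 * 2047 + 1 = 4095
= 4095


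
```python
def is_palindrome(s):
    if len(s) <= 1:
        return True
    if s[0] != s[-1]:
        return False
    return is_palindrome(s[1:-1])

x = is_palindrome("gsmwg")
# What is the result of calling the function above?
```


is_palindrome("gsmwg")
"gsmwg": s[0]='g' == s[-1]='g' -> is_palindrome("smw")
"smw": s[0]='s' != s[-1]='w' -> False
= False


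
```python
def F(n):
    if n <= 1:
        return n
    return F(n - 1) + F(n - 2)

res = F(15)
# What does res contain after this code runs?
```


F(15)
= F(14) + F(13)
= (F(13) + F(12)) + F(13)
Computing bottom-up: F(0)=0, F(1)=1, F(2)=1, F(3)=2, F(4)=3, F(5)=5, F(6)=8, F(7)=13, F(8)=21, F(9)=34, F(10)=55, F(11)=89, F(12)=144, F(13)=233, F(14)=377, F(15)=610
= 610


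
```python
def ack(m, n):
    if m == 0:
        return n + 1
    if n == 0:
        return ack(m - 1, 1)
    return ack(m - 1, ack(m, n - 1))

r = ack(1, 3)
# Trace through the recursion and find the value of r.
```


ack(1, 3)
= ack(0, ack(1, 2))
First compute ack(1, 2) = 4
= ack(0, 4)
= 5


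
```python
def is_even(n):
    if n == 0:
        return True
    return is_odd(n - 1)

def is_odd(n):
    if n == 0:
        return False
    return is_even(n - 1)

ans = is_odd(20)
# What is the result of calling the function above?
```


is_odd(20)
= is_even(19)
= is_odd(18)
= is_even(17)
= is_odd(16)
= is_even(15)
= is_odd(14)
= is_even(13)
= is_odd(12)
= is_even(11)
= is_odd(10)
= is_even(9)
= is_odd(8)
= is_even(7)
= is_odd(6)
= is_even(5)
= is_odd(4)
= is_even(3)
= is_odd(2)
= is_even(1)
= is_odd(0)
n == 0: return False
= False


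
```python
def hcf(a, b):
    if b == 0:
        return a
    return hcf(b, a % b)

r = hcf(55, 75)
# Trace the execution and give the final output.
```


hcf(55, 75)
= hcf(75, 55 % 75) = hcf(75, 55)
= hcf(55, 75 % 55) = hcf(55, 20)
= hcf(20, 55 % 20) = hcf(20, 15)
= hcf(15, 20 % 15) = hcf(15, 5)
= hcf(5, 15 % 5) = hcf(5, 0)
b == 0, return a = 5


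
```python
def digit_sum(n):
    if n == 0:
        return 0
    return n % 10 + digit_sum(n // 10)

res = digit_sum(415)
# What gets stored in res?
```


digit_sum(415)
= 5 + digit_sum(41)
= 5 + 1 + digit_sum(4)
= 5 + 1 + 4 + digit_sum(0)
= 5 + 1 + 4 + 0
= 10


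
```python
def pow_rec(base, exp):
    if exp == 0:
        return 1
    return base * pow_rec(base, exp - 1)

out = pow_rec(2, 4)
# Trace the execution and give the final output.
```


pow_rec(2, 4)
= 2 * pow_rec(2, 3)
= 2 * 2 * pow_rec(2, 2)
= 2 * 2 * 2 * pow_rec(2, 1)
= 2 * 2 * 2 * 2 * pow_rec(2, 0)
= 2 * 2 * 2 * 2 * 1
= 16


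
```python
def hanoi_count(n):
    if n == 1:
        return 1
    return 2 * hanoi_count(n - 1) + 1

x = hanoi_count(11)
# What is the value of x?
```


hanoi_count(11)
= 2 * hanoi_count(10) + 1
= 2 * (2 * hanoi_count(9) + 1) + 1
= 2 * (2 * (2 * hanoi_count(8) + 1) + 1) + 1
= 2 * (2 * (2 * (2 * hanoi_count(7) + 1) + 1) + 1) + 1
= 2 * (2 * (2 * (2 * (2 * hanoi_count(6) + 1) + 1) + 1) + 1) + 1
= 2 * (2 * (2 * (2 * (2 * (2 * hanoi_count(5) + 1) + 1) + 1) + 1) + 1) + 1
= 2 * (2 * (2 * (2 * (2 * (2 * (2 * hanoi_count(4) + 1) + 1) + 1) + 1) + 1) + 1) + 1
= 2 * (2 * (2 * (2 * (2 * (2 * (2 * (2 * hanoi_count(3) + 1) + 1) + 1) + 1) + 1) + 1) + 1) + 1
= 2 * (2 * (2 * (2 * (2 * (2 * (2 * (2 * (2 * hanoi_count(2) + 1) + 1) + 1) + 1) + 1) + 1) + 1) + 1) + 1
= 2 * (2 * (2 * (2 * (2 * (2 * (2 * (2 * (2 * (2 * hanoi_count(1) + 1) + 1) + 1) + 1) + 1) + 1) + 1) + 1) + 1) + 1
Now compute bottom-up:
hanoi_count(1) = 1
hanoi_count(2) = 2 * 1 + 1 = 3
hanoi_count(3) = 2 * 3 + 1 = 7
hanoi_count(4) = 2 * 7 + 1 = 15
hanoi_count(5) = 2 * 15 + 1 = 31
hanoi_count(6) = 2 * 31 + 1 = 63
hanoi_count(7) = 2 * 63 + 1 = 127
hanoi_count(8) = 2 * 127 + 1 = 255
hanoi_count(9) = 2 * 255 + 1 = 511
hanoi_count(10) = 2 * 511 + 1 = 1023
hanoi_count(11) = 2 * 1023 + 1 = 2047
= 2047


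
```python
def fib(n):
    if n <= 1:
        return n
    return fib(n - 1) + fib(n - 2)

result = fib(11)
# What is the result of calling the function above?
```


fib(11)
= fib(10) + fib(9)
= (fib(9) + fib(8)) + fib(9)
Computing bottom-up: fib(0)=0, fib(1)=1, fib(2)=1, fib(3)=2, fib(4)=3, fib(5)=5, fib(6)=8, fib(7)=13, fib(8)=21, fib(9)=34, fib(10)=55, fib(11)=89
= 89


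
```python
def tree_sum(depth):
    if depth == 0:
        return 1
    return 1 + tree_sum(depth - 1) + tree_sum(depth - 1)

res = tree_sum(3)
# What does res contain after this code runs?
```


tree_sum(3)
= 1 + tree_sum(2) + tree_sum(2)
= 1 + 2 * tree_sum(2)
tree_sum(k) = 2^(k+1) - 1
tree_sum(0) = 1
tree_sum(1) = 3
tree_sum(2) = 7
tree_sum(3) = 15
tree_sum(3) = 2^4 - 1 = 15


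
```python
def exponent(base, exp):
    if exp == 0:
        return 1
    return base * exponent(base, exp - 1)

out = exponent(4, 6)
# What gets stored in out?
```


exponent(4, 6)
= 4 * exponent(4, 5)
= 4 * 4 * exponent(4, 4)
= 4 * 4 * 4 * exponent(4, 3)
= 4 * 4 * 4 * 4 * exponent(4, 2)
= 4 * 4 * 4 * 4 * 4 * exponent(4, 1)
= 4 * 4 * 4 * 4 * 4 * 4 * exponent(4, 0)
= 4 * 4 * 4 * 4 * 4 * 4 * 1
= 4096


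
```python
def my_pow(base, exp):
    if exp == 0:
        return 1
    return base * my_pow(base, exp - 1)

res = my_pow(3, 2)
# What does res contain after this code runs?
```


my_pow(3, 2)
= 3 * my_pow(3, 1)
= 3 * 3 * my_pow(3, 0)
= 3 * 3 * 1
= 9
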